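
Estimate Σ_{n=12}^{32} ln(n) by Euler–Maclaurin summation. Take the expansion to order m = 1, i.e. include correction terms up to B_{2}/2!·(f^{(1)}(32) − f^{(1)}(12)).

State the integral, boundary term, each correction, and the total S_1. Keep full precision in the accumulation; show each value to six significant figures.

Integral: ∫_12^32 ln(x) dx = 61.0847.
½[f(12) + f(32)] = ½[2.48491 + 3.46574] = 2.97532.
So far: 64.0600.
Order-1 term: 1/12 · (0.0312500 − 0.0833333) = -0.00434028.

S_1 ≈ 64.0557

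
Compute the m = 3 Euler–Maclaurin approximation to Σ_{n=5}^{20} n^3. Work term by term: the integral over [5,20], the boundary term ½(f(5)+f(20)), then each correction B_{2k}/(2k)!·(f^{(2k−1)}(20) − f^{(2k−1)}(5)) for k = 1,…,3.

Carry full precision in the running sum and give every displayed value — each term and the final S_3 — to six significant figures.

S_3 ≈ 44000.0

The integral term ∫_5^20 x^3 dx = 39843.8.
½[f(5) + f(20)] = ½[125.000 + 8000.00] = 4062.50.
Integral + boundary = 43906.2.
Correction k=1: B_{2}/2! · (f^{(1)}(20) − f^{(1)}(5)) = 1/12 · (1200.00 − 75.0000) = 93.7500.
After k=1: 44000.0.
Correction k=2: B_{4}/4! · (f^{(3)}(20) − f^{(3)}(5)) = −1/720 · (6.00000 − 6.00000) = 0.00000.
After k=2: 44000.0.
Correction k=3: B_{6}/6! · (f^{(5)}(20) − f^{(5)}(5)) = 1/30240 · (0.00000 − 0.00000) = 0.00000.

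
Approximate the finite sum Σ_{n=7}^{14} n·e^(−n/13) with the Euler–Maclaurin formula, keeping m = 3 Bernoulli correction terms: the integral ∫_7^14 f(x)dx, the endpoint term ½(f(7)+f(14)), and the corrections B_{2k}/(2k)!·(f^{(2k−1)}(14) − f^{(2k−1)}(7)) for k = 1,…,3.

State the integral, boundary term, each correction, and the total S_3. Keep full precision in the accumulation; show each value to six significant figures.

∫_7^14 x·e^(−x/13) dx evaluates to 32.1825.
½[f(7) + f(14)] = ½[4.08552 + 4.76899] = 4.42725.
So far: 36.6097.
Correction k=1: B_{2}/2! · (f^{(1)}(14) − f^{(1)}(7)) = 1/12 · (-0.0262032 − 0.269375) = -0.0246315.
Running total after k=1: 36.5851.
Correction k=2: B_{4}/4! · (f^{(3)}(14) − f^{(3)}(7)) = −1/720 · (0.00387622 − 0.00850098) = 6.42328e-06.
Running total after k=2: 36.5851.
Correction k=3: B_{6}/6! · (f^{(5)}(14) − f^{(5)}(7)) = 1/30240 · (4.67899e-05 − 9.11718e-05) = -1.46766e-09.

S_3 ≈ 36.5851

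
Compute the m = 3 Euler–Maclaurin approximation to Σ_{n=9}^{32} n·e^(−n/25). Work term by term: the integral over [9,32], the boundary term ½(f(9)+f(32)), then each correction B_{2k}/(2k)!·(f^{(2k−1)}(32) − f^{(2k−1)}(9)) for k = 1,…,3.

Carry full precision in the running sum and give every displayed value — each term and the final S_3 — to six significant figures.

∫_9^32 x·e^(−x/25) dx evaluates to 196.822.
½[f(9) + f(32)] = ½[6.27909 + 8.89719] = 7.58814.
So far: 204.410.
Correction k=1: B_{2}/2! · (f^{(1)}(32) − f^{(1)}(9)) = 1/12 · (-0.0778504 − 0.446513) = -0.0436969.
Partial sum through k=1: 204.366.
Correction k=2: B_{4}/4! · (f^{(3)}(32) − f^{(3)}(9)) = −1/720 · (0.000765159 − 0.00294698) = 3.03031e-06.
Partial sum through k=2: 204.366.
Correction k=3: B_{6}/6! · (f^{(5)}(32) − f^{(5)}(9)) = 1/30240 · (2.64780e-06 − 8.28728e-06) = -1.86491e-10.

S_3 ≈ 204.366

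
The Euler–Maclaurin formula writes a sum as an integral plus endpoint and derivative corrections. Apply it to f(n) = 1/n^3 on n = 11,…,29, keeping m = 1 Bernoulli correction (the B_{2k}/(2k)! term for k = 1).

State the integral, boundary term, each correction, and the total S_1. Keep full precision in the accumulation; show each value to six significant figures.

S_1 ≈ 0.00395058

The integral term ∫_11^29 1/x^3 dx = 0.00353770.
Endpoint term: (f(11) + f(29))/2 = (0.000751315 + 4.10021e-05)/2 = 0.000396158.
Running total after boundary: 0.00393386.
Order-1 term: 1/12 · (-4.24160e-06 − (-0.000204904)) = 1.67219e-05.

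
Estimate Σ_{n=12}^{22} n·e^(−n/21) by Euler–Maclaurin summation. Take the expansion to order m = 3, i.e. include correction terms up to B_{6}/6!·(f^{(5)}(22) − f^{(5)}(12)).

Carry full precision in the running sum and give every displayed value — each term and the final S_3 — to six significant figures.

∫_12^22 x·e^(−x/21) dx evaluates to 74.6026.
Boundary: ½(f(12) + f(22)) = ½(6.77662 + 7.71698) = 7.24680.
Running total after boundary: 81.8494.
Order-1 term: 1/12 · (-0.0167034 − 0.242022) = -0.0215605.
After k=1: 81.8278.
Order-2 term: −1/720 · (0.00155293 − 0.00310988) = 2.16244e-06.
After k=2: 81.8279.
Order-3 term: 1/30240 · (7.12864e-06 − 1.28593e-05) = -1.89507e-10.

S_3 ≈ 81.8279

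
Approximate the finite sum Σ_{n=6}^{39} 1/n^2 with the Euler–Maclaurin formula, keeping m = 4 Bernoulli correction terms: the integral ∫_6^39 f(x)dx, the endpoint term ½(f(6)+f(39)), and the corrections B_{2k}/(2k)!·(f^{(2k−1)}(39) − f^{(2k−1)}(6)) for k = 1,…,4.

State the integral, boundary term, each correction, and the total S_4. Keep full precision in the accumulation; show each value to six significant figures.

The integral term ∫_6^39 1/x^2 dx = 0.141026.
Boundary: ½(f(6) + f(39)) = ½(0.0277778 + 0.000657462) = 0.0142176.
Running total after boundary: 0.155243.
Correction k=1: B_{2}/2! · (f^{(1)}(39) − f^{(1)}(6)) = 1/12 · (-3.37160e-05 − (-0.00925926)) = 0.000768795.
Running total after k=1: 0.156012.
Correction k=2: B_{4}/4! · (f^{(3)}(39) − f^{(3)}(6)) = −1/720 · (-2.66004e-07 − (-0.00308642)) = -4.28632e-06.
Running total after k=2: 0.156008.
Correction k=3: B_{6}/6! · (f^{(5)}(39) − f^{(5)}(6)) = 1/30240 · (-5.24663e-09 − (-0.00257202)) = 8.50533e-08.
Running total after k=3: 0.156008.
Correction k=4: B_{8}/8! · (f^{(7)}(39) − f^{(7)}(6)) = −1/1209600 · (-1.93170e-10 − (-0.00400091)) = -3.30763e-09.

S_4 ≈ 0.156008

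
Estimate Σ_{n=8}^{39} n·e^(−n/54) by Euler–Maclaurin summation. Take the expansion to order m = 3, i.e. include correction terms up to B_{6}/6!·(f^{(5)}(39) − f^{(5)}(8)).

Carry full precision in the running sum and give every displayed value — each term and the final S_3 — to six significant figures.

∫_8^39 x·e^(−x/54) dx evaluates to 447.948.
½[f(8) + f(39)] = ½[6.89843 + 18.9412] = 12.9198.
Running total after boundary: 460.868.
k=1: B_{2}/(2)! × [f^{(1)}(39) − f^{(1)}(8)] = 1/12 × (0.134909 − 0.734555) = -0.0499705.
Running total after k=1: 460.818.
k=2: B_{4}/(4)! × [f^{(3)}(39) − f^{(3)}(8)] = −1/720 × (0.000379373 − 0.000843334) = 6.44390e-07.
Running total after k=2: 460.818.
k=3: B_{6}/(6)! × [f^{(5)}(39) − f^{(5)}(8)] = 1/30240 × (2.44335e-07 − 4.92031e-07) = -8.19100e-12.

S_3 ≈ 460.818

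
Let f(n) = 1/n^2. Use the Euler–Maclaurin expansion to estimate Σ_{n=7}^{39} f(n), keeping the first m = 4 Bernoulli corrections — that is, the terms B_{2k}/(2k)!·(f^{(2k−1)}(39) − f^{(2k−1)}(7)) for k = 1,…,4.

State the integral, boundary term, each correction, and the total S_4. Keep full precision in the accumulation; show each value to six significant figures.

∫_7^39 1/x^2 dx evaluates to 0.117216.
Endpoint term: (f(7) + f(39))/2 = (0.0204082 + 0.000657462)/2 = 0.0105328.
So far: 0.127749.
Order-1 term: 1/12 · (-3.37160e-05 − (-0.00583090)) = 0.000483099.
Running total after k=1: 0.128232.
Order-2 term: −1/720 · (-2.66004e-07 − (-0.00142798)) = -1.98293e-06.
Running total after k=2: 0.128230.
Order-3 term: 1/30240 · (-5.24663e-09 − (-0.000874271)) = 2.89109e-08.
Running total after k=3: 0.128230.
Order-4 term: −1/1209600 · (-1.93170e-10 − (-0.000999167)) = -8.26031e-10.

S_4 ≈ 0.128230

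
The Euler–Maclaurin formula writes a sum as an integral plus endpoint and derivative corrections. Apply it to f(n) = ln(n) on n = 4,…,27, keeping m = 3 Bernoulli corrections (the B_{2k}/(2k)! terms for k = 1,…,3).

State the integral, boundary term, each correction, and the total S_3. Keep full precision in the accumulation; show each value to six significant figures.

S_3 ≈ 62.7658

Integral: ∫_4^27 ln(x) dx = 60.4424.
Endpoint term: (f(4) + f(27))/2 = (1.38629 + 3.29584)/2 = 2.34107.
Running total after boundary: 62.7835.
k=1: B_{2}/(2)! × [f^{(1)}(27) − f^{(1)}(4)] = 1/12 × (0.0370370 − 0.250000) = -0.0177469.
After k=1: 62.7657.
k=2: B_{4}/(4)! × [f^{(3)}(27) − f^{(3)}(4)] = −1/720 × (0.000101611 − 0.0312500) = 4.32617e-05.
After k=2: 62.7658.
k=3: B_{6}/(6)! × [f^{(5)}(27) − f^{(5)}(4)] = 1/30240 × (1.67260e-06 − 0.0234375) = -7.74994e-07.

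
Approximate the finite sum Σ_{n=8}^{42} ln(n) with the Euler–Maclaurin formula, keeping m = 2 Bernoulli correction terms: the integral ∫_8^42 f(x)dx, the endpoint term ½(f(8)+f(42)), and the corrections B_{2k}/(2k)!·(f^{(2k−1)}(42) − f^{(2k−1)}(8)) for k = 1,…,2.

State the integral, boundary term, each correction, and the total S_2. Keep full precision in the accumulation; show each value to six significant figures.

Integral: ∫_8^42 ln(x) dx = 106.347.
½[f(8) + f(42)] = ½[2.07944 + 3.73767] = 2.90856.
Integral + boundary = 109.255.
Order-1 term: 1/12 · (0.0238095 − 0.125000) = -0.00843254.
After k=1: 109.247.
Order-2 term: −1/720 · (2.69949e-05 − 0.00390625) = 5.38785e-06.

S_2 ≈ 109.247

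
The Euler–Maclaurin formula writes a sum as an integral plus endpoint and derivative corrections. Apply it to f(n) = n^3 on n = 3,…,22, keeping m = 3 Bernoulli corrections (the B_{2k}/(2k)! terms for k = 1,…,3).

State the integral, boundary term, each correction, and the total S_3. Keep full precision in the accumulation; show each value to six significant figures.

The integral term ∫_3^22 x^3 dx = 58543.8.
Endpoint term: (f(3) + f(22))/2 = (27.0000 + 10648.0)/2 = 5337.50.
Running total after boundary: 63881.2.
Order-1 term: 1/12 · (1452.00 − 27.0000) = 118.750.
After k=1: 64000.0.
Order-2 term: −1/720 · (6.00000 − 6.00000) = 0.00000.
After k=2: 64000.0.
Order-3 term: 1/30240 · (0.00000 − 0.00000) = 0.00000.

S_3 ≈ 64000.0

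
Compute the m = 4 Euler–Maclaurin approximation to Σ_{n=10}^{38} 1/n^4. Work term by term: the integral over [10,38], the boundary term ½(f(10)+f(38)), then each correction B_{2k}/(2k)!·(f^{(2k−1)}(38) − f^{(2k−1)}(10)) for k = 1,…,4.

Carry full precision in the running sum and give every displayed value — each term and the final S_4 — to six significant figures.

Integral: ∫_10^38 1/x^4 dx = 0.000327259.
Boundary: ½(f(10) + f(38)) = ½(0.000100000 + 4.79585e-07) = 5.02398e-05.
Running total after boundary: 0.000377498.
Order-1 term: 1/12 · (-5.04826e-08 − (-4.00000e-05)) = 3.32913e-06.
After k=1: 0.000380828.
Order-2 term: −1/720 · (-1.04881e-09 − (-1.20000e-05)) = -1.66652e-08.
After k=2: 0.000380811.
Order-3 term: 1/30240 · (-4.06740e-11 − (-6.72000e-06)) = 2.22221e-10.
After k=3: 0.000380811.
Order-4 term: −1/1209600 · (-2.53508e-12 − (-6.04800e-06)) = -5.00000e-12.

S_4 ≈ 0.000380811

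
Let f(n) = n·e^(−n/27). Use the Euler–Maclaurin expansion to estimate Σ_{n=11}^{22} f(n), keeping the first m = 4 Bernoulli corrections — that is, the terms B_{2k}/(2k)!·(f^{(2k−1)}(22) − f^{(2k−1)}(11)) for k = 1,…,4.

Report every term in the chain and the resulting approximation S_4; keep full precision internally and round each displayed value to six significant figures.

S_4 ≈ 105.456

Integral: ∫_11^22 x·e^(−x/27) dx = 96.9525.
Endpoint term: (f(11) + f(22))/2 = (7.31910 + 9.73987)/2 = 8.52949.
Running total after boundary: 105.482.
Order-1 term: 1/12 · (0.0819854 − 0.394295) = -0.0260258.
Running total after k=1: 105.456.
Order-2 term: −1/720 · (0.00132706 − 0.00236631) = 1.44340e-06.
Running total after k=2: 105.456.
Order-3 term: 1/30240 · (3.48650e-06 − 5.75000e-06) = -7.48512e-11.
Running total after k=3: 105.456.
Order-4 term: −1/1209600 · (7.06807e-09 − 1.13224e-08) = 3.51715e-15.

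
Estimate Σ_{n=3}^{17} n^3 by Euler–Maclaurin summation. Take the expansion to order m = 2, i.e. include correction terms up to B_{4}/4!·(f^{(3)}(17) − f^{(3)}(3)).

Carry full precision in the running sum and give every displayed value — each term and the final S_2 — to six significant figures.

Integral: ∫_3^17 x^3 dx = 20860.0.
½[f(3) + f(17)] = ½[27.0000 + 4913.00] = 2470.00.
Running total after boundary: 23330.0.
Correction k=1: B_{2}/2! · (f^{(1)}(17) − f^{(1)}(3)) = 1/12 · (867.000 − 27.0000) = 70.0000.
Partial sum through k=1: 23400.0.
Correction k=2: B_{4}/4! · (f^{(3)}(17) − f^{(3)}(3)) = −1/720 · (6.00000 − 6.00000) = 0.00000.

S_2 ≈ 23400.0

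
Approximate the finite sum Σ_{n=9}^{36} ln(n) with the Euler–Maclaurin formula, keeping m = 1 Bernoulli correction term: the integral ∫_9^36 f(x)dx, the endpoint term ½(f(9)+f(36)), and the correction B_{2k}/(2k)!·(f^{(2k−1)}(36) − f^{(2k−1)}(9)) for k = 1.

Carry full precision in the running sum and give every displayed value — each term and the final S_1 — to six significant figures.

S_1 ≈ 85.1151

Integral: ∫_9^36 ln(x) dx = 82.2317.
Endpoint term: (f(9) + f(36))/2 = (2.19722 + 3.58352)/2 = 2.89037.
So far: 85.1220.
Correction k=1: B_{2}/2! · (f^{(1)}(36) − f^{(1)}(9)) = 1/12 · (0.0277778 − 0.111111) = -0.00694444.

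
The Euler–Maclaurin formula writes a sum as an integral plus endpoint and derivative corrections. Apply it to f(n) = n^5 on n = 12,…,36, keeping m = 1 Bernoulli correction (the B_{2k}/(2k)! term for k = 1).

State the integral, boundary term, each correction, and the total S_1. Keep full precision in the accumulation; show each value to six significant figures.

S_1 ≈ 3.93348e+08

The integral term ∫_12^36 x^5 dx = 3.62299e+08.
Boundary: ½(f(12) + f(36)) = ½(248832 + 6.04662e+07) = 3.03575e+07.
So far: 3.92657e+08.
Correction k=1: B_{2}/2! · (f^{(1)}(36) − f^{(1)}(12)) = 1/12 · (8.39808e+06 − 103680) = 691200.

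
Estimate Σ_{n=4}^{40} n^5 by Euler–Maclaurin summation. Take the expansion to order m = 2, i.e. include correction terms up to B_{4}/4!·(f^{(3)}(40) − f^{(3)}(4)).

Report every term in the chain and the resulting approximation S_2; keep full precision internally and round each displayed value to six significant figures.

Integral: ∫_4^40 x^5 dx = 6.82666e+08.
Boundary: ½(f(4) + f(40)) = ½(1024.00 + 1.02400e+08) = 5.12005e+07.
Integral + boundary = 7.33866e+08.
Order-1 term: 1/12 · (1.28000e+07 − 1280.00) = 1.06656e+06.
Running total after k=1: 7.34933e+08.
Order-2 term: −1/720 · (96000.0 − 960.000) = -132.000.

S_2 ≈ 7.34933e+08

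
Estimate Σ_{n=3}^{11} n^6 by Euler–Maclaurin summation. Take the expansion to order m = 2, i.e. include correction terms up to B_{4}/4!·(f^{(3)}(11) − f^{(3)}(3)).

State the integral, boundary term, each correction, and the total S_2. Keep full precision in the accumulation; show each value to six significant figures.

∫_3^11 x^6 dx evaluates to 2.78357e+06.
Endpoint term: (f(3) + f(11))/2 = (729.000 + 1.77156e+06)/2 = 886145.
Running total after boundary: 3.66971e+06.
Correction k=1: B_{2}/2! · (f^{(1)}(11) − f^{(1)}(3)) = 1/12 · (966306 − 1458.00) = 80404.0.
Partial sum through k=1: 3.75012e+06.
Correction k=2: B_{4}/4! · (f^{(3)}(11) − f^{(3)}(3)) = −1/720 · (159720 − 3240.00) = -217.333.

S_2 ≈ 3.74990e+06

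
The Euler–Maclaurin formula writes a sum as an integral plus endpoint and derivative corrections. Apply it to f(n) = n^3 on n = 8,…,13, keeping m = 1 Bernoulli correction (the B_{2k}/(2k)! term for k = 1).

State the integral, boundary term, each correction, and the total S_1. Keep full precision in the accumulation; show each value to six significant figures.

The integral term ∫_8^13 x^3 dx = 6116.25.
Endpoint term: (f(8) + f(13))/2 = (512.000 + 2197.00)/2 = 1354.50.
Running total after boundary: 7470.75.
Correction k=1: B_{2}/2! · (f^{(1)}(13) − f^{(1)}(8)) = 1/12 · (507.000 − 192.000) = 26.2500.

S_1 ≈ 7497.00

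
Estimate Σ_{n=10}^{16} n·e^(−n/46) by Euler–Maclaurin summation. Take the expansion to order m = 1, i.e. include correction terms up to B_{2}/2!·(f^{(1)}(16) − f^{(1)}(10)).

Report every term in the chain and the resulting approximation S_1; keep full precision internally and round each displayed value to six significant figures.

Integral: ∫_10^16 x·e^(−x/46) dx = 58.5441.
Endpoint term: (f(10) + f(16))/2 = (8.04615 + 11.2995)/2 = 9.67285.
Running total after boundary: 68.2170.
Order-1 term: 1/12 · (0.460579 − 0.629699) = -0.0140933.

S_1 ≈ 68.2029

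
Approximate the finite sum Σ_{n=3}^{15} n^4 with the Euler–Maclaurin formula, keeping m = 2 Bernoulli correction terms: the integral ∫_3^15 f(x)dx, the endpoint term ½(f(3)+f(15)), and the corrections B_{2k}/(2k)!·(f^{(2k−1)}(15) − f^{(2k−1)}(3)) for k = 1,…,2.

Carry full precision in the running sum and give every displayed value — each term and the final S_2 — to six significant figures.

∫_3^15 x^4 dx evaluates to 151826.
½[f(3) + f(15)] = ½[81.0000 + 50625.0] = 25353.0.
Integral + boundary = 177179.
Correction k=1: B_{2}/2! · (f^{(1)}(15) − f^{(1)}(3)) = 1/12 · (13500.0 − 108.000) = 1116.00.
Partial sum through k=1: 178295.
Correction k=2: B_{4}/4! · (f^{(3)}(15) − f^{(3)}(3)) = −1/720 · (360.000 − 72.0000) = -0.400000.

S_2 ≈ 178295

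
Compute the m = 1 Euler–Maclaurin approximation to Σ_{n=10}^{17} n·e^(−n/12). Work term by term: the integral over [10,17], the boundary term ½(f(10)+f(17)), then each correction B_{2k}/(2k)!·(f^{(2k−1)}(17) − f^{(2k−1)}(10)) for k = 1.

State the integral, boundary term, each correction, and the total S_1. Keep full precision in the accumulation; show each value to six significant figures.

The integral term ∫_10^17 x·e^(−x/12) dx = 30.3366.
Endpoint term: (f(10) + f(17))/2 = (4.34598 + 4.12286)/2 = 4.23442.
So far: 34.5710.
k=1: B_{2}/(2)! × [f^{(1)}(17) − f^{(1)}(10)] = 1/12 × (-0.101050 − 0.0724330) = -0.0144570.

S_1 ≈ 34.5566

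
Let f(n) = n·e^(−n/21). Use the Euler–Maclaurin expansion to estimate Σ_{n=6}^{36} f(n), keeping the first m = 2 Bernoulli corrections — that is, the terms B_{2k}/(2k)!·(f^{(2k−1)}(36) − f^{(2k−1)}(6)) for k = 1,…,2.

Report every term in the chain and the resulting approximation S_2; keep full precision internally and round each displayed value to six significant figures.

S_2 ≈ 215.958

The integral term ∫_6^36 x·e^(−x/21) dx = 210.517.
½[f(6) + f(36)] = ½[4.50886 + 6.48332] = 5.49609.
Integral + boundary = 216.013.
Order-1 term: 1/12 · (-0.128637 − 0.536769) = -0.0554506.
After k=1: 215.958.
Order-2 term: −1/720 · (0.000525050 − 0.00462522) = 5.69469e-06.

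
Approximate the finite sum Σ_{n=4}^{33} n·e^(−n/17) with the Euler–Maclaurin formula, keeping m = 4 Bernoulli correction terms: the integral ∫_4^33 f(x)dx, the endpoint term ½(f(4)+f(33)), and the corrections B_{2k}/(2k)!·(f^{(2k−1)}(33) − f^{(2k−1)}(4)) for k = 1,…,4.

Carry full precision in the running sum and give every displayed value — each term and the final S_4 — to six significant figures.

∫_4^33 x·e^(−x/17) dx evaluates to 160.146.
Endpoint term: (f(4) + f(33))/2 = (3.16135 + 4.73665)/2 = 3.94900.
Integral + boundary = 164.095.
Order-1 term: 1/12 · (-0.135092 − 0.604376) = -0.0616223.
Partial sum through k=1: 164.033.
Order-2 term: −1/720 · (0.000525876 − 0.00756074) = 9.77064e-06.
Partial sum through k=2: 164.033.
Order-3 term: 1/30240 · (5.25674e-06 − 4.50872e-05) = -1.31715e-09.
Partial sum through k=3: 164.033.
Order-4 term: −1/1209600 · (3.00825e-08 − 2.21497e-07) = 1.58246e-13.

S_4 ≈ 164.033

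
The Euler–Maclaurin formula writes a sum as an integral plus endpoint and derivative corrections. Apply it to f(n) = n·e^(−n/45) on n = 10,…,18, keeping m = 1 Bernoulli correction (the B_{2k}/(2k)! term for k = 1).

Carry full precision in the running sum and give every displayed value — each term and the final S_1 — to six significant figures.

Integral: ∫_10^18 x·e^(−x/45) dx = 81.4677.
Boundary: ½(f(10) + f(18)) = ½(8.00737 + 12.0658) = 10.0366.
So far: 91.5043.
Correction k=1: B_{2}/2! · (f^{(1)}(18) − f^{(1)}(10)) = 1/12 · (0.402192 − 0.622796) = -0.0183836.

S_1 ≈ 91.4859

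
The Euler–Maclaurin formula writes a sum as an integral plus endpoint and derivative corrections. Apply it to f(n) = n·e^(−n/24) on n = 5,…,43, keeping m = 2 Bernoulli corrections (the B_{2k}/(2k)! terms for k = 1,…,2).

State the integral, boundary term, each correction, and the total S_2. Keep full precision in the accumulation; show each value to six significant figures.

S_2 ≈ 302.632

Integral: ∫_5^43 x·e^(−x/24) dx = 297.083.
Endpoint term: (f(5) + f(43))/2 = (4.05968 + 7.16733)/2 = 5.61351.
Running total after boundary: 302.696.
Correction k=1: B_{2}/2! · (f^{(1)}(43) − f^{(1)}(5)) = 1/12 · (-0.131957 − 0.642783) = -0.0645616.
Running total after k=1: 302.632.
Correction k=2: B_{4}/4! · (f^{(3)}(43) − f^{(3)}(5)) = −1/720 · (0.000349666 − 0.00393517) = 4.97986e-06.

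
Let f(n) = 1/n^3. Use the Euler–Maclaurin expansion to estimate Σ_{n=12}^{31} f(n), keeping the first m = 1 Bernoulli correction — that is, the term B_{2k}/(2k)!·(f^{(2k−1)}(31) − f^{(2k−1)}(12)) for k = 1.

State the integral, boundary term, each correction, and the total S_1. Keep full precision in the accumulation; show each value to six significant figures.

The integral term ∫_12^31 1/x^3 dx = 0.00295193.
½[f(12) + f(31)] = ½[0.000578704 + 3.35672e-05] = 0.000306135.
Running total after boundary: 0.00325807.
k=1: B_{2}/(2)! × [f^{(1)}(31) − f^{(1)}(12)] = 1/12 × (-3.24844e-06 − (-0.000144676)) = 1.17856e-05.

S_1 ≈ 0.00326985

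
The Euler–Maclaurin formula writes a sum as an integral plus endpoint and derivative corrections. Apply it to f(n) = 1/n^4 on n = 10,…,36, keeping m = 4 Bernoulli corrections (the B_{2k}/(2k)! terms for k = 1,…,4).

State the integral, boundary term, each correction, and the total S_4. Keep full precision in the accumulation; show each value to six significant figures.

S_4 ≈ 0.000379798

The integral term ∫_10^36 1/x^4 dx = 0.000326189.
½[f(10) + f(36)] = ½[0.000100000 + 5.95374e-07] = 5.02977e-05.
So far: 0.000376487.
k=1: B_{2}/(2)! × [f^{(1)}(36) − f^{(1)}(10)] = 1/12 × (-6.61527e-08 − (-4.00000e-05)) = 3.32782e-06.
Partial sum through k=1: 0.000379814.
k=2: B_{4}/(4)! × [f^{(3)}(36) − f^{(3)}(10)] = −1/720 × (-1.53131e-09 − (-1.20000e-05)) = -1.66645e-08.
Partial sum through k=2: 0.000379798.
k=3: B_{6}/(6)! × [f^{(5)}(36) − f^{(5)}(10)] = 1/30240 × (-6.61678e-11 − (-6.72000e-06)) = 2.22220e-10.
Partial sum through k=3: 0.000379798.
k=4: B_{8}/(8)! × [f^{(7)}(36) − f^{(7)}(10)] = −1/1209600 × (-4.59499e-12 − (-6.04800e-06)) = -5.00000e-12.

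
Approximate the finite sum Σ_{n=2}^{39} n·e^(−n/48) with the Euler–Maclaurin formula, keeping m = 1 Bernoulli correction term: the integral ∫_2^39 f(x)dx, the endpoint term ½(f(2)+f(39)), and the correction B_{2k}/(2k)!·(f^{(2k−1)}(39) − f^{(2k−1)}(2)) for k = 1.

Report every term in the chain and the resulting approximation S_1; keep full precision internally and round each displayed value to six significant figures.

S_1 ≈ 458.509

Integral: ∫_2^39 x·e^(−x/48) dx = 448.966.
Endpoint term: (f(2) + f(39))/2 = (1.91838 + 17.3061)/2 = 9.61226.
So far: 458.578.
Correction k=1: B_{2}/2! · (f^{(1)}(39) − f^{(1)}(2)) = 1/12 · (0.0832026 − 0.919223) = -0.0696684.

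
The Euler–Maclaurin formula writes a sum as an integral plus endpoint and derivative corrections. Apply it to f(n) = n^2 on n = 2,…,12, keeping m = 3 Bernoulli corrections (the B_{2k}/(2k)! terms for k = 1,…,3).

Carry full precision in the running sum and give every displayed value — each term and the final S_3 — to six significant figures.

Integral: ∫_2^12 x^2 dx = 573.333.
Boundary: ½(f(2) + f(12)) = ½(4.00000 + 144.000) = 74.0000.
Running total after boundary: 647.333.
k=1: B_{2}/(2)! × [f^{(1)}(12) − f^{(1)}(2)] = 1/12 × (24.0000 − 4.00000) = 1.66667.
After k=1: 649.000.
k=2: B_{4}/(4)! × [f^{(3)}(12) − f^{(3)}(2)] = −1/720 × (0.00000 − 0.00000) = 0.00000.
After k=2: 649.000.
k=3: B_{6}/(6)! × [f^{(5)}(12) − f^{(5)}(2)] = 1/30240 × (0.00000 − 0.00000) = 0.00000.

S_3 ≈ 649.000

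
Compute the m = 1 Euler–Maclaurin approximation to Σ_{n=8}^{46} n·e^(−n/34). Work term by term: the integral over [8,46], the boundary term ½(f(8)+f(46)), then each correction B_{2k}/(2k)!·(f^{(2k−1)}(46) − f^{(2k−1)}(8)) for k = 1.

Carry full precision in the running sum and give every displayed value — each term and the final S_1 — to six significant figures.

S_1 ≈ 434.589

Integral: ∫_8^46 x·e^(−x/34) dx = 425.541.
½[f(8) + f(46)] = ½[6.32271 + 11.8900] = 9.10637.
So far: 434.647.
Order-1 term: 1/12 · (-0.0912279 − 0.604376) = -0.0579670.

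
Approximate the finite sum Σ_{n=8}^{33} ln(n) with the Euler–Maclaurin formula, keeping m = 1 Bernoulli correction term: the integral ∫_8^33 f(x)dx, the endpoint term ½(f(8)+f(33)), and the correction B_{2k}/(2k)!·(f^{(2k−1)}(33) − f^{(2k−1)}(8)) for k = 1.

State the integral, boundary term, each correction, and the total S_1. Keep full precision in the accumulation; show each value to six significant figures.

The integral term ∫_8^33 ln(x) dx = 73.7492.
Endpoint term: (f(8) + f(33))/2 = (2.07944 + 3.49651)/2 = 2.78797.
So far: 76.5372.
Correction k=1: B_{2}/2! · (f^{(1)}(33) − f^{(1)}(8)) = 1/12 · (0.0303030 − 0.125000) = -0.00789141.

S_1 ≈ 76.5293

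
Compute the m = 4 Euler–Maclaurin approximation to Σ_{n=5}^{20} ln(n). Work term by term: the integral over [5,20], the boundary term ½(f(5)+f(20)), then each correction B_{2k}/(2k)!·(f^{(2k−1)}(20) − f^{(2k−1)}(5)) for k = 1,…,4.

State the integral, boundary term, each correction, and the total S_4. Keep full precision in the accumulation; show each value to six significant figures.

Integral: ∫_5^20 ln(x) dx = 36.8675.
Boundary: ½(f(5) + f(20)) = ½(1.60944 + 2.99573) = 2.30259.
So far: 39.1700.
Order-1 term: 1/12 · (0.0500000 − 0.200000) = -0.0125000.
Running total after k=1: 39.1575.
Order-2 term: −1/720 · (0.000250000 − 0.0160000) = 2.18750e-05.
Running total after k=2: 39.1576.
Order-3 term: 1/30240 · (7.50000e-06 − 0.00768000) = -2.53720e-07.
Running total after k=3: 39.1576.
Order-4 term: −1/1209600 · (5.62500e-07 − 0.00921600) = 7.61858e-09.

S_4 ≈ 39.1576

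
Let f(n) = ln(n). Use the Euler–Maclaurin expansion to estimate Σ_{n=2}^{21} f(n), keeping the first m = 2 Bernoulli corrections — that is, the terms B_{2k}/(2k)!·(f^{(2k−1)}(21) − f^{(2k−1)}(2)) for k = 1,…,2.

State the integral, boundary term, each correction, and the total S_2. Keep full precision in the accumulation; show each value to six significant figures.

S_2 ≈ 45.3802

The integral term ∫_2^21 ln(x) dx = 43.5487.
½[f(2) + f(21)] = ½[0.693147 + 3.04452] = 1.86883.
Running total after boundary: 45.4175.
Order-1 term: 1/12 · (0.0476190 − 0.500000) = -0.0376984.
Running total after k=1: 45.3798.
Order-2 term: −1/720 · (0.000215959 − 0.250000) = 0.000346922.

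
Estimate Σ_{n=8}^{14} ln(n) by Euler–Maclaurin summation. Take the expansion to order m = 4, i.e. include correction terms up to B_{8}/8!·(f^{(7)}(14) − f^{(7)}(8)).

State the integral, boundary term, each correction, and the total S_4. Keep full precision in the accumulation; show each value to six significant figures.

S_4 ≈ 16.6661

∫_8^14 ln(x) dx evaluates to 14.3113.
Endpoint term: (f(8) + f(14))/2 = (2.07944 + 2.63906)/2 = 2.35925.
Running total after boundary: 16.6705.
Correction k=1: B_{2}/2! · (f^{(1)}(14) − f^{(1)}(8)) = 1/12 · (0.0714286 − 0.125000) = -0.00446429.
Running total after k=1: 16.6661.
Correction k=2: B_{4}/4! · (f^{(3)}(14) − f^{(3)}(8)) = −1/720 · (0.000728863 − 0.00390625) = 4.41304e-06.
Running total after k=2: 16.6661.
Correction k=3: B_{6}/6! · (f^{(5)}(14) − f^{(5)}(8)) = 1/30240 · (4.46243e-05 − 0.000732422) = -2.27446e-08.
Running total after k=3: 16.6661.
Correction k=4: B_{8}/8! · (f^{(7)}(14) − f^{(7)}(8)) = −1/1209600 · (6.83024e-06 − 0.000343323) = 2.78185e-10.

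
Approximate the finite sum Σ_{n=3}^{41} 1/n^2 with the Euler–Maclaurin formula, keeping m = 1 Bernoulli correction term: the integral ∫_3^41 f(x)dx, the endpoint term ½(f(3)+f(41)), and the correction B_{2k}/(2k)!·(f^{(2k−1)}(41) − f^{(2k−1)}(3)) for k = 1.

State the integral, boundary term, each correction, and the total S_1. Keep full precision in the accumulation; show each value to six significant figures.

∫_3^41 1/x^2 dx evaluates to 0.308943.
Boundary: ½(f(3) + f(41)) = ½(0.111111 + 0.000594884) = 0.0558530.
So far: 0.364796.
k=1: B_{2}/(2)! × [f^{(1)}(41) − f^{(1)}(3)] = 1/12 × (-2.90187e-05 − (-0.0740741)) = 0.00617042.

S_1 ≈ 0.370967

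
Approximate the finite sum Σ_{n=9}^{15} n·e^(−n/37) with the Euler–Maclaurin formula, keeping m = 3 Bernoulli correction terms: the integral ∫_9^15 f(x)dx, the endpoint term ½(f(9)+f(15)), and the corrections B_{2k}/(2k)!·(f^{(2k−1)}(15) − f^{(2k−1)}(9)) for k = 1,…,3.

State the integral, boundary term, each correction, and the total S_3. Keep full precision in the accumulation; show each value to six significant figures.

Integral: ∫_9^15 x·e^(−x/37) dx = 51.7622.
Boundary: ½(f(9) + f(15)) = ½(7.05673 + 10.0006) = 8.52866.
Running total after boundary: 60.2909.
Correction k=1: B_{2}/2! · (f^{(1)}(15) − f^{(1)}(9)) = 1/12 · (0.396420 − 0.593358) = -0.0164115.
Partial sum through k=1: 60.2745.
Correction k=2: B_{4}/4! · (f^{(3)}(15) − f^{(3)}(9)) = −1/720 · (0.00126357 − 0.00157890) = 4.37959e-07.
Partial sum through k=2: 60.2745.
Correction k=3: B_{6}/6! · (f^{(5)}(15) − f^{(5)}(9)) = 1/30240 · (1.63446e-06 − 1.99005e-06) = -1.17590e-11.

S_3 ≈ 60.2745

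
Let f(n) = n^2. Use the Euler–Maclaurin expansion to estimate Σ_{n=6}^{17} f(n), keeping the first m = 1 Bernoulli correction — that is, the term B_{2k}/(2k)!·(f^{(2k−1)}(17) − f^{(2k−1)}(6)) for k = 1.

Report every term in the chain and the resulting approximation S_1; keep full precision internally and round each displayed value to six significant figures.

The integral term ∫_6^17 x^2 dx = 1565.67.
Boundary: ½(f(6) + f(17)) = ½(36.0000 + 289.000) = 162.500.
So far: 1728.17.
Order-1 term: 1/12 · (34.0000 − 12.0000) = 1.83333.

S_1 ≈ 1730.00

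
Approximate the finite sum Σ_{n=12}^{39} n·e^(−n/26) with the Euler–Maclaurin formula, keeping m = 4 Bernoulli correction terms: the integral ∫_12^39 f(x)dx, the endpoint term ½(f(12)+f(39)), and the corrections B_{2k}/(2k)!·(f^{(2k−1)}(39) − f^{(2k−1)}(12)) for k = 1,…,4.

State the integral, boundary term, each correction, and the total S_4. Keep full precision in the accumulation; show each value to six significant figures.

S_4 ≈ 253.755

∫_12^39 x·e^(−x/26) dx evaluates to 245.659.
Boundary: ½(f(12) + f(39)) = ½(7.56376 + 8.70208) = 8.13292.
So far: 253.792.
k=1: B_{2}/(2)! × [f^{(1)}(39) − f^{(1)}(12)] = 1/12 × (-0.111565 − 0.339399) = -0.0375804.
After k=1: 253.755.
k=2: B_{4}/(4)! × [f^{(3)}(39) − f^{(3)}(12)] = −1/720 × (0.000495111 − 0.00236690) = 2.59971e-06.
After k=2: 253.755.
k=3: B_{6}/(6)! × [f^{(5)}(39) − f^{(5)}(12)] = 1/30240 × (1.70896e-06 − 6.25996e-06) = -1.50496e-10.
After k=3: 253.755.
k=4: B_{8}/(8)! × [f^{(7)}(39) − f^{(7)}(12)] = −1/1209600 × (3.97266e-09 − 1.33411e-08) = 7.74508e-15.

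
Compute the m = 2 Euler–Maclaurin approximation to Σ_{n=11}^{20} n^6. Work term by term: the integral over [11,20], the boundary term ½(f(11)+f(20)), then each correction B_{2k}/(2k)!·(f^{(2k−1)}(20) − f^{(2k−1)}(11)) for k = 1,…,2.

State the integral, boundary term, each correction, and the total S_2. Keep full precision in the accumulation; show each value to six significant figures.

S_2 ≈ 2.14477e+08

∫_11^20 x^6 dx evaluates to 1.80073e+08.
½[f(11) + f(20)] = ½[1.77156e+06 + 6.40000e+07] = 3.28858e+07.
Running total after boundary: 2.12959e+08.
Correction k=1: B_{2}/2! · (f^{(1)}(20) − f^{(1)}(11)) = 1/12 · (1.92000e+07 − 966306) = 1.51947e+06.
Running total after k=1: 2.14479e+08.
Correction k=2: B_{4}/4! · (f^{(3)}(20) − f^{(3)}(11)) = −1/720 · (960000 − 159720) = -1111.50.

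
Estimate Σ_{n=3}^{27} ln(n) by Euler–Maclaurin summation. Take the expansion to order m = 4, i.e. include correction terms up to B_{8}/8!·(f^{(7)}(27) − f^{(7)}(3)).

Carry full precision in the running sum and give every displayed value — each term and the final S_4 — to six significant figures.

S_4 ≈ 63.8644

The integral term ∫_3^27 ln(x) dx = 61.6918.
½[f(3) + f(27)] = ½[1.09861 + 3.29584] = 2.19722.
So far: 63.8890.
k=1: B_{2}/(2)! × [f^{(1)}(27) − f^{(1)}(3)] = 1/12 × (0.0370370 − 0.333333) = -0.0246914.
After k=1: 63.8643.
k=2: B_{4}/(4)! × [f^{(3)}(27) − f^{(3)}(3)] = −1/720 × (0.000101611 − 0.0740741) = 0.000102740.
After k=2: 63.8644.
k=3: B_{6}/(6)! × [f^{(5)}(27) − f^{(5)}(3)] = 1/30240 × (1.67260e-06 − 0.0987654) = -3.26600e-06.
After k=3: 63.8644.
k=4: B_{8}/(8)! × [f^{(7)}(27) − f^{(7)}(3)] = −1/1209600 × (6.88313e-08 − 0.329218) = 2.72171e-07.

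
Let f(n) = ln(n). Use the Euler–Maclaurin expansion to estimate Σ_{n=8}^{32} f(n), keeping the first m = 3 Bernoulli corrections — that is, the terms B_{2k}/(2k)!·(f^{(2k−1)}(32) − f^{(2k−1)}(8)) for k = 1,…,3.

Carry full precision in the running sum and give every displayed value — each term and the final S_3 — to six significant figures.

S_3 ≈ 73.0328

The integral term ∫_8^32 ln(x) dx = 70.2680.
Boundary: ½(f(8) + f(32)) = ½(2.07944 + 3.46574) = 2.77259.
So far: 73.0406.
Correction k=1: B_{2}/2! · (f^{(1)}(32) − f^{(1)}(8)) = 1/12 · (0.0312500 − 0.125000) = -0.00781250.
Partial sum through k=1: 73.0328.
Correction k=2: B_{4}/4! · (f^{(3)}(32) − f^{(3)}(8)) = −1/720 · (6.10352e-05 − 0.00390625) = 5.34058e-06.
Partial sum through k=2: 73.0328.
Correction k=3: B_{6}/6! · (f^{(5)}(32) − f^{(5)}(8)) = 1/30240 · (7.15256e-07 − 0.000732422) = -2.41966e-08.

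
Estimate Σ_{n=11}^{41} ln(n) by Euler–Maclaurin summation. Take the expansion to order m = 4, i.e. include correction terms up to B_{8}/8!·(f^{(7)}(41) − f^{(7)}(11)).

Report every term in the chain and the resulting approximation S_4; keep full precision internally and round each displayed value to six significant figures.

Integral: ∫_11^41 ln(x) dx = 95.8796.
Boundary: ½(f(11) + f(41)) = ½(2.39790 + 3.71357) = 3.05573.
Running total after boundary: 98.9353.
k=1: B_{2}/(2)! × [f^{(1)}(41) − f^{(1)}(11)] = 1/12 × (0.0243902 − 0.0909091) = -0.00554324.
After k=1: 98.9298.
k=2: B_{4}/(4)! × [f^{(3)}(41) − f^{(3)}(11)] = −1/720 × (2.90187e-05 − 0.00150263) = 2.04668e-06.
After k=2: 98.9298.
k=3: B_{6}/(6)! × [f^{(5)}(41) − f^{(5)}(11)] = 1/30240 × (2.07153e-07 − 0.000149021) = -4.92110e-09.
After k=3: 98.9298.
k=4: B_{8}/(8)! × [f^{(7)}(41) − f^{(7)}(11)] = −1/1209600 × (3.69697e-09 − 3.69474e-05) = 3.05421e-11.

S_4 ≈ 98.9298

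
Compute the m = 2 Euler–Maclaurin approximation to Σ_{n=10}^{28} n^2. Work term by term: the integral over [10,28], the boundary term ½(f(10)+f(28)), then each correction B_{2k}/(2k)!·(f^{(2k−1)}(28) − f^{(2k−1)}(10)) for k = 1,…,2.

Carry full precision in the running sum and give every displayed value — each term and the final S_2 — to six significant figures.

∫_10^28 x^2 dx evaluates to 6984.00.
½[f(10) + f(28)] = ½[100.000 + 784.000] = 442.000.
Running total after boundary: 7426.00.
k=1: B_{2}/(2)! × [f^{(1)}(28) − f^{(1)}(10)] = 1/12 × (56.0000 − 20.0000) = 3.00000.
Running total after k=1: 7429.00.
k=2: B_{4}/(4)! × [f^{(3)}(28) − f^{(3)}(10)] = −1/720 × (0.00000 − 0.00000) = 0.00000.

S_2 ≈ 7429.00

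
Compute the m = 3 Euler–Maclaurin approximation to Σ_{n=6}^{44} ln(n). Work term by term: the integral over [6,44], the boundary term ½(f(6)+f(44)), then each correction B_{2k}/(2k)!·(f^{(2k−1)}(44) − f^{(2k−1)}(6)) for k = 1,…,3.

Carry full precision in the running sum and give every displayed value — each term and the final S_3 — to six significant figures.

Integral: ∫_6^44 ln(x) dx = 117.754.
Endpoint term: (f(6) + f(44))/2 = (1.79176 + 3.78419)/2 = 2.78797.
Integral + boundary = 120.542.
Correction k=1: B_{2}/2! · (f^{(1)}(44) − f^{(1)}(6)) = 1/12 · (0.0227273 − 0.166667) = -0.0119949.
Running total after k=1: 120.530.
Correction k=2: B_{4}/4! · (f^{(3)}(44) − f^{(3)}(6)) = −1/720 · (2.34786e-05 − 0.00925926) = 1.28275e-05.
Running total after k=2: 120.530.
Correction k=3: B_{6}/6! · (f^{(5)}(44) − f^{(5)}(6)) = 1/30240 · (1.45528e-07 − 0.00308642) = -1.02059e-07.

S_3 ≈ 120.530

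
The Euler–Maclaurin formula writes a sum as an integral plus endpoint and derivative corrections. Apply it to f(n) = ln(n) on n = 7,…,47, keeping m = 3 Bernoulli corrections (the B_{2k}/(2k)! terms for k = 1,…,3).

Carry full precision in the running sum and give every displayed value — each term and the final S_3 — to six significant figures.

The integral term ∫_7^47 ln(x) dx = 127.336.
Boundary: ½(f(7) + f(47)) = ½(1.94591 + 3.85015) = 2.89803.
So far: 130.234.
Correction k=1: B_{2}/2! · (f^{(1)}(47) − f^{(1)}(7)) = 1/12 · (0.0212766 − 0.142857) = -0.0101317.
Partial sum through k=1: 130.223.
Correction k=2: B_{4}/4! · (f^{(3)}(47) − f^{(3)}(7)) = −1/720 · (1.92636e-05 − 0.00583090) = 8.07172e-06.
Partial sum through k=2: 130.223.
Correction k=3: B_{6}/6! · (f^{(5)}(47) − f^{(5)}(7)) = 1/30240 · (1.04646e-07 − 0.00142798) = -4.72180e-08.

S_3 ≈ 130.223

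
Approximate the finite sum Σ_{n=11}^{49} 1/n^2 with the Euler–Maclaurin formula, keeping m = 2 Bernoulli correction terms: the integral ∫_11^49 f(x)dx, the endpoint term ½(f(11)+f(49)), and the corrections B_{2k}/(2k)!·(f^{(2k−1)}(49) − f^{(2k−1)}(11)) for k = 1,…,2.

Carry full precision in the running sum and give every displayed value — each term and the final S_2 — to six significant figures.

∫_11^49 1/x^2 dx evaluates to 0.0705009.
½[f(11) + f(49)] = ½[0.00826446 + 0.000416493] = 0.00434048.
Integral + boundary = 0.0748414.
Correction k=1: B_{2}/2! · (f^{(1)}(49) − f^{(1)}(11)) = 1/12 · (-1.69997e-05 − (-0.00150263)) = 0.000123802.
After k=1: 0.0749652.
Correction k=2: B_{4}/4! · (f^{(3)}(49) − f^{(3)}(11)) = −1/720 · (-8.49632e-08 − (-0.000149021)) = -2.06856e-07.

S_2 ≈ 0.0749650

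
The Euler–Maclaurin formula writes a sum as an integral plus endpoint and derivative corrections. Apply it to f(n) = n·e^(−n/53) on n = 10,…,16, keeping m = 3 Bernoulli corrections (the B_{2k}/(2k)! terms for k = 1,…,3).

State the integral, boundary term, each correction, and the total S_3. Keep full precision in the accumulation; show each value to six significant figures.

S_3 ≈ 70.8431

∫_10^16 x·e^(−x/53) dx evaluates to 60.8004.
Endpoint term: (f(10) + f(16))/2 = (8.28052 + 11.8307)/2 = 10.0556.
So far: 70.8561.
Order-1 term: 1/12 · (0.516200 − 0.671816) = -0.0129680.
Running total after k=1: 70.8431.
Order-2 term: −1/720 · (0.000710233 − 0.000828736) = 1.64588e-07.
Running total after k=2: 70.8431.
Order-3 term: 1/30240 · (4.40263e-07 − 5.04915e-07) = -2.13797e-12.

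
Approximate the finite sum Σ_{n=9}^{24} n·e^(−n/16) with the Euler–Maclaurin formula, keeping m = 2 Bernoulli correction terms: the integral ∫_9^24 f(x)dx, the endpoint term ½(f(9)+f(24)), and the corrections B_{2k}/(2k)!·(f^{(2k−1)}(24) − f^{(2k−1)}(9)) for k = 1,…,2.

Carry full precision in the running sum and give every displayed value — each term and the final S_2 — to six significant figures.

S_2 ≈ 90.3213

The integral term ∫_9^24 x·e^(−x/16) dx = 85.1098.
Endpoint term: (f(9) + f(24))/2 = (5.12805 + 5.35512)/2 = 5.24158.
So far: 90.3514.
Correction k=1: B_{2}/2! · (f^{(1)}(24) − f^{(1)}(9)) = 1/12 · (-0.111565 − 0.249280) = -0.0300704.
Partial sum through k=1: 90.3213.
Correction k=2: B_{4}/4! · (f^{(3)}(24) − f^{(3)}(9)) = −1/720 · (0.00130740 − 0.00542518) = 5.71913e-06.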